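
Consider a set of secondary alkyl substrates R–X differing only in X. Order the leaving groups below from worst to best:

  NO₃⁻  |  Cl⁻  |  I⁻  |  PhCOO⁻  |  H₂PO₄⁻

Rank by basicity of the departing species: weakest base leaves most easily.
I⁻: pKₐ(HI) ≈ -10
Cl⁻: pKₐ(HCl) ≈ -7
NO₃⁻: pKₐ(HNO₃) ≈ -1.3
H₂PO₄⁻: pKₐ(H₃PO₄) ≈ 2.1
PhCOO⁻: pKₐ(C₆H₅COOH) ≈ 4.2
The question asks for worst first, so the sequence is read in increasing leaving-group ability.

PhCOO⁻ < H₂PO₄⁻ < NO₃⁻ < Cl⁻ < I⁻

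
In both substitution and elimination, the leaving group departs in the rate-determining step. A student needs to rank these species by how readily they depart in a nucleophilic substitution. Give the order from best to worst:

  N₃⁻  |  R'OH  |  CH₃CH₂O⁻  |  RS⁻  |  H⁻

R'OH > N₃⁻ > RS⁻ > CH₃CH₂O⁻ > H⁻

R'OH: pKₐ(R'OH₂⁺) ≈ -2.4 — neutral; leaves from a protonated ether (an oxonium ion, R–O(H)R'⁺)
N₃⁻: pKₐ(HN₃) ≈ 4.7
RS⁻: pKₐ(RSH (a thiol)) ≈ 10.5 — moderately basic; rarely leaves without activation
CH₃CH₂O⁻: pKₐ(CH₃CH₂OH) ≈ 16 — strong base; alkoxides do not leave unassisted
H⁻: pKₐ(H₂) ≈ 36 — extremely strong base; leaves only in special hydride-transfer contexts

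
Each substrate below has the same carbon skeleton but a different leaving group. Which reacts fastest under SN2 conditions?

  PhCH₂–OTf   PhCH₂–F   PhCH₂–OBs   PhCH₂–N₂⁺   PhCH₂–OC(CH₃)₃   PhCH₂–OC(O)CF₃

Identical carbon frameworks mean the comparison reduces to leaving-group quality.
Rank by basicity of the departing species: weakest base leaves most easily.
PhCH₂–N₂⁺ loses N₂: no meaningful conjugate acid; N₂ departs as an exceptionally stable neutral molecule
PhCH₂–OTf loses OTf⁻: pKₐ(CF₃SO₃H (triflic acid)) ≈ -14
PhCH₂–OBs loses OBs⁻: pKₐ(p-BrC₆H₄SO₃H) ≈ -2.8
PhCH₂–OC(O)CF₃ loses CF₃COO⁻: pKₐ(CF₃COOH) ≈ 0.2
PhCH₂–F loses F⁻: pKₐ(HF) ≈ 3.2
PhCH₂–OC(CH₃)₃ loses (CH₃)₃CO⁻: pKₐ(t-BuOH) ≈ 18

PhCH₂–N₂⁺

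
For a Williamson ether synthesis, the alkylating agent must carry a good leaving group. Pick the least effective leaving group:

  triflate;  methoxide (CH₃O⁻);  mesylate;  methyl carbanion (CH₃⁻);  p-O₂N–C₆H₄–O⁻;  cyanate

methyl carbanion (CH₃⁻)

Leaving-group ability tracks the stability of the departed species; conjugate-acid pKₐ is the usual yardstick (lower pKₐ → better LG).
triflate: pKₐ(CF₃SO₃H (triflic acid)) ≈ -14
mesylate: pKₐ(CH₃SO₃H (MsOH)) ≈ -1.9
cyanate: pKₐ(HOCN) ≈ 3.5
p-O₂N–C₆H₄–O⁻: pKₐ(p-nitrophenol) ≈ 7.2
methoxide (CH₃O⁻): pKₐ(CH₃OH) ≈ 15.5
methyl carbanion (CH₃⁻): pKₐ(CH₄) ≈ 48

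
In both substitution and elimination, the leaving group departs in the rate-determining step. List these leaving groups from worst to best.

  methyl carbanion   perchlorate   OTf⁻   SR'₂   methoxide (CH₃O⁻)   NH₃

Leaving-group ability tracks the stability of the departed species; conjugate-acid pKₐ is the usual yardstick (lower pKₐ → better LG).
OTf⁻: pKₐ(CF₃SO₃H (triflic acid)) ≈ -14 — charge spread over three oxygens and a CF₃ group; the premier leaving group in synthesis
perchlorate: pKₐ(HClO₄) ≈ -10 — extremely weak base; rarely used for safety reasons
SR'₂: pKₐ(R'₂SH⁺) ≈ -7 — neutral; leaves from a sulfonium salt (R–SR'₂⁺)
NH₃: pKₐ(NH₄⁺) ≈ 9.2 — neutral but moderately basic; leaves from R–NH₃⁺
methoxide (CH₃O⁻): pKₐ(CH₃OH) ≈ 15.5 — strong base; alkoxides do not leave unassisted
methyl carbanion: pKₐ(CH₄) ≈ 48
Listed from poorest to best leaving group as asked.

methyl carbanion < methoxide (CH₃O⁻) < NH₃ < SR'₂ < perchlorate < OTf⁻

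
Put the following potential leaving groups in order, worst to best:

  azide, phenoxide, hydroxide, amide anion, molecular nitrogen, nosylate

amide anion < hydroxide < phenoxide < azide < nosylate < molecular nitrogen

Rank by basicity of the departing species: weakest base leaves most easily.
molecular nitrogen: no meaningful conjugate acid; N₂ departs as an exceptionally stable neutral molecule
nosylate: pKₐ(p-O₂NC₆H₄SO₃H) ≈ -3.5
azide: pKₐ(HN₃) ≈ 4.7
phenoxide: pKₐ(C₆H₅OH (phenol)) ≈ 10
hydroxide: pKₐ(H₂O) ≈ 15.7 — strong base; essentially never leaves without prior activation
amide anion: pKₐ(NH₃) ≈ 38 — extremely strong base; never a leaving group
The question asks for worst first, so the sequence is read in increasing leaving-group ability.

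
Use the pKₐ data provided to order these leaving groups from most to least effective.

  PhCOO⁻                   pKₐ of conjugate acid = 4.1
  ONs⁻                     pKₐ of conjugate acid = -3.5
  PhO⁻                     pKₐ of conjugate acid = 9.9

ONs⁻ > PhCOO⁻ > PhO⁻

Lower conjugate-acid pKₐ ⇒ weaker base ⇒ better leaving group.
Sorting by the given values: ONs⁻ (-3.5), PhCOO⁻ (4.1), PhO⁻ (9.9).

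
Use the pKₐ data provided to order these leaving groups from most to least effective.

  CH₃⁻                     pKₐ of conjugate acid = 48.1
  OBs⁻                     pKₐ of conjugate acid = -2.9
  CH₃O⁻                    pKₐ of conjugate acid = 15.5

OBs⁻ > CH₃O⁻ > CH₃⁻

Lower conjugate-acid pKₐ ⇒ weaker base ⇒ better leaving group.
Sorting by the given values: OBs⁻ (-2.9), CH₃O⁻ (15.5), CH₃⁻ (48.1).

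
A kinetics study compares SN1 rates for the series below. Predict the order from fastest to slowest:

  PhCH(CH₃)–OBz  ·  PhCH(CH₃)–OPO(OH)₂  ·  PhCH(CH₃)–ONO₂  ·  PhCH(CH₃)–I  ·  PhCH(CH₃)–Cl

PhCH(CH₃)–I > PhCH(CH₃)–Cl > PhCH(CH₃)–ONO₂ > PhCH(CH₃)–OPO(OH)₂ > PhCH(CH₃)–OBz

Same R in every case — rank the leaving groups.
Leaving-group ability tracks the stability of the departed species; conjugate-acid pKₐ is the usual yardstick (lower pKₐ → better LG).
PhCH(CH₃)–I loses I⁻: pKₐ(HI) ≈ -10
PhCH(CH₃)–Cl loses Cl⁻: pKₐ(HCl) ≈ -7
PhCH(CH₃)–ONO₂ loses NO₃⁻: pKₐ(HNO₃) ≈ -1.3
PhCH(CH₃)–OPO(OH)₂ loses H₂PO₄⁻: pKₐ(H₃PO₄) ≈ 2.1
PhCH(CH₃)–OBz loses PhCOO⁻: pKₐ(C₆H₅COOH) ≈ 4.2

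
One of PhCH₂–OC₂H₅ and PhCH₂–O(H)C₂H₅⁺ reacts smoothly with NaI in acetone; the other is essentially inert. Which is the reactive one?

From PhCH₂–OC₂H₅ the departing group would be CH₃CH₂O⁻ (pKₐ(CH₃CH₂OH) ≈ 16). Strong base; alkoxides do not leave unassisted.
From PhCH₂–O(H)C₂H₅⁺ the leaving group is R'OH (pKₐ(R'OH₂⁺) ≈ -2.4). Neutral; leaves from a protonated ether (an oxonium ion, R–O(H)R'⁺).
(In practice PhCH₂–O(H)C₂H₅⁺ is made from PhCH₂–OC₂H₅ by protonation with concentrated HBr, allowing neutral ethanol, rather than ethoxide, to depart.)

PhCH₂–O(H)C₂H₅⁺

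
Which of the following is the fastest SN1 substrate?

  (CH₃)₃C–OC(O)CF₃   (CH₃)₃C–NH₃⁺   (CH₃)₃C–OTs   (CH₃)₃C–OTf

The skeletons are identical, so relative rate is governed entirely by leaving-group ability.
Leaving-group ability tracks the stability of the departed species; conjugate-acid pKₐ is the usual yardstick (lower pKₐ → better LG).
(CH₃)₃C–OTf loses OTf⁻: pKₐ(CF₃SO₃H (triflic acid)) ≈ -14
(CH₃)₃C–OTs loses OTs⁻: pKₐ(p-CH₃C₆H₄SO₃H (TsOH)) ≈ -2.8
(CH₃)₃C–OC(O)CF₃ loses CF₃COO⁻: pKₐ(CF₃COOH) ≈ 0.2
(CH₃)₃C–NH₃⁺ loses NH₃: pKₐ(NH₄⁺) ≈ 9.2

(CH₃)₃C–OTf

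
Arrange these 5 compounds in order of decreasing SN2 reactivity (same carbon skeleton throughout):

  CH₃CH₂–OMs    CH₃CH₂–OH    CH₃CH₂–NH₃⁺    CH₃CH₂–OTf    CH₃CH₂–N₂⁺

CH₃CH₂–N₂⁺ > CH₃CH₂–OTf > CH₃CH₂–OMs > CH₃CH₂–NH₃⁺ > CH₃CH₂–OH

Same R in every case — rank the leaving groups.
The more stable X⁻ (or X) is on its own — i.e. the weaker a base it is — the better a leaving group it makes.
CH₃CH₂–N₂⁺ loses N₂: no meaningful conjugate acid; N₂ departs as an exceptionally stable neutral molecule
CH₃CH₂–OTf loses OTf⁻: pKₐ(CF₃SO₃H (triflic acid)) ≈ -14
CH₃CH₂–OMs loses OMs⁻: pKₐ(CH₃SO₃H (MsOH)) ≈ -1.9
CH₃CH₂–NH₃⁺ loses NH₃: pKₐ(NH₄⁺) ≈ 9.2
CH₃CH₂–OH loses OH⁻: pKₐ(H₂O) ≈ 15.7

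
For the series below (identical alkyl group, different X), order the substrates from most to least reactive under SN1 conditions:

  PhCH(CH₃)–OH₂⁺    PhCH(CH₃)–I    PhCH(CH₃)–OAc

PhCH(CH₃)–I > PhCH(CH₃)–OH₂⁺ > PhCH(CH₃)–OAc

Identical carbon frameworks mean the comparison reduces to leaving-group quality.
The more stable X⁻ (or X) is on its own — i.e. the weaker a base it is — the better a leaving group it makes.
PhCH(CH₃)–I loses I⁻: pKₐ(HI) ≈ -10
PhCH(CH₃)–OH₂⁺ loses H₂O: pKₐ(H₃O⁺) ≈ -1.7
PhCH(CH₃)–OAc loses AcO⁻: pKₐ(CH₃COOH) ≈ 4.8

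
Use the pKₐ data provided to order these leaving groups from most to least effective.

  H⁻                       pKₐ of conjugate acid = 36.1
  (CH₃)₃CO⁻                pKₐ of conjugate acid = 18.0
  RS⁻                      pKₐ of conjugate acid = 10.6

Lower conjugate-acid pKₐ ⇒ weaker base ⇒ better leaving group.
Sorting by the given values: RS⁻ (10.6), (CH₃)₃CO⁻ (18.0), H⁻ (36.1).

RS⁻ > (CH₃)₃CO⁻ > H⁻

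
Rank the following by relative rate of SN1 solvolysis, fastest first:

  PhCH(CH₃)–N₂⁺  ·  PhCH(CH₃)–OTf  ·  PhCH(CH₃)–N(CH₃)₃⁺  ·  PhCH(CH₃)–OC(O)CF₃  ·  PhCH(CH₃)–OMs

The skeletons are identical, so relative rate is governed entirely by leaving-group ability.
Leaving-group ability tracks the stability of the departed species; conjugate-acid pKₐ is the usual yardstick (lower pKₐ → better LG).
PhCH(CH₃)–N₂⁺ loses N₂: no meaningful conjugate acid; N₂ departs as an exceptionally stable neutral molecule
PhCH(CH₃)–OTf loses OTf⁻: pKₐ(CF₃SO₃H (triflic acid)) ≈ -14
PhCH(CH₃)–OMs loses OMs⁻: pKₐ(CH₃SO₃H (MsOH)) ≈ -1.9
PhCH(CH₃)–OC(O)CF₃ loses CF₃COO⁻: pKₐ(CF₃COOH) ≈ 0.2
PhCH(CH₃)–N(CH₃)₃⁺ loses NR'₃: pKₐ(R'₃NH⁺) ≈ 10.7

PhCH(CH₃)–N₂⁺ > PhCH(CH₃)–OTf > PhCH(CH₃)–OMs > PhCH(CH₃)–OC(O)CF₃ > PhCH(CH₃)–N(CH₃)₃⁺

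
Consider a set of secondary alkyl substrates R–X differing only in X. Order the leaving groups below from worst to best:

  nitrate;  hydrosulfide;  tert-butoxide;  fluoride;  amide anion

amide anion < tert-butoxide < hydrosulfide < fluoride < nitrate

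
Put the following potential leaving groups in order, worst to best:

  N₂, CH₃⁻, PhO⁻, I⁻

CH₃⁻ < PhO⁻ < I⁻ < N₂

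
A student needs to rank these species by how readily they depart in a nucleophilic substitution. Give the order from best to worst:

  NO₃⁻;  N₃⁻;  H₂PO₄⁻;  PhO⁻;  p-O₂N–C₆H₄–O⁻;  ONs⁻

ONs⁻ > NO₃⁻ > H₂PO₄⁻ > N₃⁻ > p-O₂N–C₆H₄–O⁻ > PhO⁻

Leaving-group ability tracks the stability of the departed species; conjugate-acid pKₐ is the usual yardstick (lower pKₐ → better LG).
ONs⁻: pKₐ(p-O₂NC₆H₄SO₃H) ≈ -3.5 — p-nitro group further stabilises the sulfonate
NO₃⁻: pKₐ(HNO₃) ≈ -1.3 — resonance-delocalised over three oxygens
H₂PO₄⁻: pKₐ(H₃PO₄) ≈ 2.1 — moderate base; biological leaving group after further activation
N₃⁻: pKₐ(HN₃) ≈ 4.7 — linear, resonance-stabilised
p-O₂N–C₆H₄–O⁻: pKₐ(p-nitrophenol) ≈ 7.2 — nitro group delocalises the charge; the classic chromogenic LG
PhO⁻: pKₐ(C₆H₅OH (phenol)) ≈ 10 — resonance into the ring helps, but still a poor LG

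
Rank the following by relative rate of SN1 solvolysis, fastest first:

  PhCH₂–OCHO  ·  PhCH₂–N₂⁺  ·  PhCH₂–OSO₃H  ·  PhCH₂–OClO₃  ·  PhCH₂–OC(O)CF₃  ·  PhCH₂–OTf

PhCH₂–N₂⁺ > PhCH₂–OTf > PhCH₂–OClO₃ > PhCH₂–OSO₃H > PhCH₂–OC(O)CF₃ > PhCH₂–OCHO

The skeletons are identical, so relative rate is governed entirely by leaving-group ability.
The more stable X⁻ (or X) is on its own — i.e. the weaker a base it is — the better a leaving group it makes.
PhCH₂–N₂⁺ loses N₂: no meaningful conjugate acid; N₂ departs as an exceptionally stable neutral molecule
PhCH₂–OTf loses OTf⁻: pKₐ(CF₃SO₃H (triflic acid)) ≈ -14
PhCH₂–OClO₃ loses ClO₄⁻: pKₐ(HClO₄) ≈ -10
PhCH₂–OSO₃H loses HSO₄⁻: pKₐ(H₂SO₄) ≈ -3
PhCH₂–OC(O)CF₃ loses CF₃COO⁻: pKₐ(CF₃COOH) ≈ 0.2
PhCH₂–OCHO loses HCOO⁻: pKₐ(HCOOH) ≈ 3.8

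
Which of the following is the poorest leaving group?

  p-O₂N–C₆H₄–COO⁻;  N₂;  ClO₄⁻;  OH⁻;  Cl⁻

A good leaving group is a weak base: the lower the pKₐ of its conjugate acid, the more readily it departs.
N₂: no meaningful conjugate acid; N₂ departs as an exceptionally stable neutral molecule
ClO₄⁻: pKₐ(HClO₄) ≈ -10
Cl⁻: pKₐ(HCl) ≈ -7
p-O₂N–C₆H₄–COO⁻: pKₐ(p-nitrobenzoic acid) ≈ 3.4
OH⁻: pKₐ(H₂O) ≈ 15.7

OH⁻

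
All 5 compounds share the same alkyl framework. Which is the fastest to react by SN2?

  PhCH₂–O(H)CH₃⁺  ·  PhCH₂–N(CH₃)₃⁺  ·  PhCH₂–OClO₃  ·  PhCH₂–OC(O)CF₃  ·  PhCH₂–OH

PhCH₂–OClO₃

Same R in every case — rank the leaving groups.
The more stable X⁻ (or X) is on its own — i.e. the weaker a base it is — the better a leaving group it makes.
PhCH₂–OClO₃ loses ClO₄⁻: pKₐ(HClO₄) ≈ -10
PhCH₂–O(H)CH₃⁺ loses R'OH: pKₐ(R'OH₂⁺) ≈ -2.4
PhCH₂–OC(O)CF₃ loses CF₃COO⁻: pKₐ(CF₃COOH) ≈ 0.2
PhCH₂–N(CH₃)₃⁺ loses NR'₃: pKₐ(R'₃NH⁺) ≈ 10.7
PhCH₂–OH loses OH⁻: pKₐ(H₂O) ≈ 15.7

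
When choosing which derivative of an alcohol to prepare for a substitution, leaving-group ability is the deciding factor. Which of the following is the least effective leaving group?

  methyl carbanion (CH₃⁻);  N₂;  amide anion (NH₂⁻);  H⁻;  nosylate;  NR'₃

methyl carbanion (CH₃⁻)

N₂: no meaningful conjugate acid; N₂ departs as an exceptionally stable neutral molecule
nosylate: pKₐ(p-O₂NC₆H₄SO₃H) ≈ -3.5
NR'₃: pKₐ(R'₃NH⁺) ≈ 10.7
H⁻: pKₐ(H₂) ≈ 36
amide anion (NH₂⁻): pKₐ(NH₃) ≈ 38
methyl carbanion (CH₃⁻): pKₐ(CH₄) ≈ 48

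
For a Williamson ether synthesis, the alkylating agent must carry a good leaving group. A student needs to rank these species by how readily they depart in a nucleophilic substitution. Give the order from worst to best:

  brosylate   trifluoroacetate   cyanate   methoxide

methoxide < cyanate < trifluoroacetate < brosylate

A good leaving group is a weak base: the lower the pKₐ of its conjugate acid, the more readily it departs.
brosylate: pKₐ(p-BrC₆H₄SO₃H) ≈ -2.8 — arenesulfonate with a p-bromo substituent
trifluoroacetate: pKₐ(CF₃COOH) ≈ 0.2
cyanate: pKₐ(HOCN) ≈ 3.5
methoxide: pKₐ(CH₃OH) ≈ 15.5
The question asks for worst first, so the sequence is read in increasing leaving-group ability.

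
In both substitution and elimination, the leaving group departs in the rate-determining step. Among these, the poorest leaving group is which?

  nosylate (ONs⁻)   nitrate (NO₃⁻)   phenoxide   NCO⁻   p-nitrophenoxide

phenoxide

Rank by basicity of the departing species: weakest base leaves most easily.
nosylate (ONs⁻): pKₐ(p-O₂NC₆H₄SO₃H) ≈ -3.5
nitrate (NO₃⁻): pKₐ(HNO₃) ≈ -1.3
NCO⁻: pKₐ(HOCN) ≈ 3.5
p-nitrophenoxide: pKₐ(p-nitrophenol) ≈ 7.2
phenoxide: pKₐ(C₆H₅OH (phenol)) ≈ 10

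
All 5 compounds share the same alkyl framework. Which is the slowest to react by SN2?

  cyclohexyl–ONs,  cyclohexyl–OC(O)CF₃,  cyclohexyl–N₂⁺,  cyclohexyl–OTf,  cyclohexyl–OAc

Same R in every case — rank the leaving groups.
A good leaving group is a weak base: the lower the pKₐ of its conjugate acid, the more readily it departs.
cyclohexyl–N₂⁺ loses N₂: no meaningful conjugate acid; N₂ departs as an exceptionally stable neutral molecule
cyclohexyl–OTf loses OTf⁻: pKₐ(CF₃SO₃H (triflic acid)) ≈ -14
cyclohexyl–ONs loses ONs⁻: pKₐ(p-O₂NC₆H₄SO₃H) ≈ -3.5
cyclohexyl–OC(O)CF₃ loses CF₃COO⁻: pKₐ(CF₃COOH) ≈ 0.2
cyclohexyl–OAc loses AcO⁻: pKₐ(CH₃COOH) ≈ 4.8

cyclohexyl–OAc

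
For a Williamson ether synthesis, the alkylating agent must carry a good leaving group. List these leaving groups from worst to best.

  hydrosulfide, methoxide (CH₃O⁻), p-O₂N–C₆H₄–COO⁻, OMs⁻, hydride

hydride < methoxide (CH₃O⁻) < hydrosulfide < p-O₂N–C₆H₄–COO⁻ < OMs⁻

Leaving-group ability tracks the stability of the departed species; conjugate-acid pKₐ is the usual yardstick (lower pKₐ → better LG).
OMs⁻: pKₐ(CH₃SO₃H (MsOH)) ≈ -1.9
p-O₂N–C₆H₄–COO⁻: pKₐ(p-nitrobenzoic acid) ≈ 3.4
hydrosulfide: pKₐ(H₂S) ≈ 7
methoxide (CH₃O⁻): pKₐ(CH₃OH) ≈ 15.5
hydride: pKₐ(H₂) ≈ 36
Listed from poorest to best leaving group as asked.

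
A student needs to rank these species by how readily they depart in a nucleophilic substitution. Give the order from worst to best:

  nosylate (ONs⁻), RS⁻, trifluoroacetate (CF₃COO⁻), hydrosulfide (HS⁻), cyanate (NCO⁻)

RS⁻ < hydrosulfide (HS⁻) < cyanate (NCO⁻) < trifluoroacetate (CF₃COO⁻) < nosylate (ONs⁻)

Rank by basicity of the departing species: weakest base leaves most easily.
nosylate (ONs⁻): pKₐ(p-O₂NC₆H₄SO₃H) ≈ -3.5 — p-nitro group further stabilises the sulfonate
trifluoroacetate (CF₃COO⁻): pKₐ(CF₃COOH) ≈ 0.2
cyanate (NCO⁻): pKₐ(HOCN) ≈ 3.5
hydrosulfide (HS⁻): pKₐ(H₂S) ≈ 7 — larger and more polarisable than the oxygen analogue
RS⁻: pKₐ(RSH (a thiol)) ≈ 10.5 — moderately basic; rarely leaves without activation
Reversing gives the worst-to-best order requested.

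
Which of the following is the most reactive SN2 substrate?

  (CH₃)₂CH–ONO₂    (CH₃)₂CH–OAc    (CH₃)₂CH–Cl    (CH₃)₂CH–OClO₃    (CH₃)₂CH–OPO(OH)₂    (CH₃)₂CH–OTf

(CH₃)₂CH–OTf

With the same alkyl group throughout, only the leaving group differentiates the rates.
Leaving-group ability tracks the stability of the departed species; conjugate-acid pKₐ is the usual yardstick (lower pKₐ → better LG).
(CH₃)₂CH–OTf loses OTf⁻: pKₐ(CF₃SO₃H (triflic acid)) ≈ -14
(CH₃)₂CH–OClO₃ loses ClO₄⁻: pKₐ(HClO₄) ≈ -10
(CH₃)₂CH–Cl loses Cl⁻: pKₐ(HCl) ≈ -7
(CH₃)₂CH–ONO₂ loses NO₃⁻: pKₐ(HNO₃) ≈ -1.3
(CH₃)₂CH–OPO(OH)₂ loses H₂PO₄⁻: pKₐ(H₃PO₄) ≈ 2.1
(CH₃)₂CH–OAc loses AcO⁻: pKₐ(CH₃COOH) ≈ 4.8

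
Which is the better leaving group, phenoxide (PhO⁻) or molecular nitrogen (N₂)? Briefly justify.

molecular nitrogen (N₂)

molecular nitrogen (N₂) is the better leaving group.
N₂ is the ultimate leaving group — it departs as an exceptionally stable neutral molecule, whereas phenoxide (PhO⁻) (pKₐ(C₆H₅OH (phenol)) ≈ 10) is far more basic.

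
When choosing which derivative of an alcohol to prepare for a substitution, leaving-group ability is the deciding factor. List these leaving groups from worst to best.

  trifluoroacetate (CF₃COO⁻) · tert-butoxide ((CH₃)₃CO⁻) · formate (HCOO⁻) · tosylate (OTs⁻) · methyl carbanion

Leaving-group ability tracks the stability of the departed species; conjugate-acid pKₐ is the usual yardstick (lower pKₐ → better LG).
tosylate (OTs⁻): pKₐ(p-CH₃C₆H₄SO₃H (TsOH)) ≈ -2.8 — resonance-delocalised arenesulfonate
trifluoroacetate (CF₃COO⁻): pKₐ(CF₃COOH) ≈ 0.2 — strongly electron-withdrawing CF₃ stabilises the carboxylate
formate (HCOO⁻): pKₐ(HCOOH) ≈ 3.8
tert-butoxide ((CH₃)₃CO⁻): pKₐ(t-BuOH) ≈ 18 — bulky, strongly basic alkoxide
methyl carbanion: pKₐ(CH₄) ≈ 48
Listed from poorest to best leaving group as asked.

methyl carbanion < tert-butoxide ((CH₃)₃CO⁻) < formate (HCOO⁻) < trifluoroacetate (CF₃COO⁻) < tosylate (OTs⁻)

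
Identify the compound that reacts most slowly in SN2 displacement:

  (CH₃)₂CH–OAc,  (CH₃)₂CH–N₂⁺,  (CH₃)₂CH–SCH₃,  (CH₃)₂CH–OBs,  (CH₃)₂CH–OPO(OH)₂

(CH₃)₂CH–SCH₃

With the same alkyl group throughout, only the leaving group differentiates the rates.
The more stable X⁻ (or X) is on its own — i.e. the weaker a base it is — the better a leaving group it makes.
(CH₃)₂CH–N₂⁺ loses N₂: no meaningful conjugate acid; N₂ departs as an exceptionally stable neutral molecule
(CH₃)₂CH–OBs loses OBs⁻: pKₐ(p-BrC₆H₄SO₃H) ≈ -2.8
(CH₃)₂CH–OPO(OH)₂ loses H₂PO₄⁻: pKₐ(H₃PO₄) ≈ 2.1
(CH₃)₂CH–OAc loses AcO⁻: pKₐ(CH₃COOH) ≈ 4.8
(CH₃)₂CH–SCH₃ loses RS⁻: pKₐ(RSH (a thiol)) ≈ 10.5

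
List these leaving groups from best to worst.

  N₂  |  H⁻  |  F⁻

The more stable X⁻ (or X) is on its own — i.e. the weaker a base it is — the better a leaving group it makes.
N₂: no meaningful conjugate acid; N₂ departs as an exceptionally stable neutral molecule
F⁻: pKₐ(HF) ≈ 3.2
H⁻: pKₐ(H₂) ≈ 36

N₂ > F⁻ > H⁻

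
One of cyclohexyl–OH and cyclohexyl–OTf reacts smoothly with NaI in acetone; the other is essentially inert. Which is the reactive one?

cyclohexyl–OTf

From cyclohexyl–OH the departing group would be OH⁻ (pKₐ(H₂O) ≈ 15.7). Strong base; essentially never leaves without prior activation.
From cyclohexyl–OTf the leaving group is OTf⁻ (pKₐ(CF₃SO₃H (triflic acid)) ≈ -14). Charge spread over three oxygens and a CF₃ group; the premier leaving group in synthesis.
(In practice cyclohexyl–OTf is made from cyclohexyl–OH by treatment with Tf₂O / 2,6-lutidine, converting the hydroxyl into a triflate.)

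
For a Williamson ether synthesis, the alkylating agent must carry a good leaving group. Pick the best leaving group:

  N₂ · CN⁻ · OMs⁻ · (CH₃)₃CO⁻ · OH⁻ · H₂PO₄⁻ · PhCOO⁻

N₂

A good leaving group is a weak base: the lower the pKₐ of its conjugate acid, the more readily it departs.
N₂: no meaningful conjugate acid; N₂ departs as an exceptionally stable neutral molecule
OMs⁻: pKₐ(CH₃SO₃H (MsOH)) ≈ -1.9
H₂PO₄⁻: pKₐ(H₃PO₄) ≈ 2.1
PhCOO⁻: pKₐ(C₆H₅COOH) ≈ 4.2
CN⁻: pKₐ(HCN) ≈ 9.2
OH⁻: pKₐ(H₂O) ≈ 15.7
(CH₃)₃CO⁻: pKₐ(t-BuOH) ≈ 18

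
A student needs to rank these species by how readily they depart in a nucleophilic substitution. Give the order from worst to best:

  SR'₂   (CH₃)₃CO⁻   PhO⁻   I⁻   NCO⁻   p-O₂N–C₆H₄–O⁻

Leaving-group ability tracks the stability of the departed species; conjugate-acid pKₐ is the usual yardstick (lower pKₐ → better LG).
I⁻: pKₐ(HI) ≈ -10 — large, highly polarisable; very weak base
SR'₂: pKₐ(R'₂SH⁺) ≈ -7 — neutral; leaves from a sulfonium salt (R–SR'₂⁺)
NCO⁻: pKₐ(HOCN) ≈ 3.5
p-O₂N–C₆H₄–O⁻: pKₐ(p-nitrophenol) ≈ 7.2 — nitro group delocalises the charge; the classic chromogenic LG
PhO⁻: pKₐ(C₆H₅OH (phenol)) ≈ 10
(CH₃)₃CO⁻: pKₐ(t-BuOH) ≈ 18
The question asks for worst first, so the sequence is read in increasing leaving-group ability.

(CH₃)₃CO⁻ < PhO⁻ < p-O₂N–C₆H₄–O⁻ < NCO⁻ < SR'₂ < I⁻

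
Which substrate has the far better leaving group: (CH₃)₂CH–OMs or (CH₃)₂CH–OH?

(CH₃)₂CH–OMs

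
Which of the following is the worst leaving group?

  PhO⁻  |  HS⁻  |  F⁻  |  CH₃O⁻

CH₃O⁻

F⁻: pKₐ(HF) ≈ 3.2
HS⁻: pKₐ(H₂S) ≈ 7
PhO⁻: pKₐ(C₆H₅OH (phenol)) ≈ 10
CH₃O⁻: pKₐ(CH₃OH) ≈ 15.5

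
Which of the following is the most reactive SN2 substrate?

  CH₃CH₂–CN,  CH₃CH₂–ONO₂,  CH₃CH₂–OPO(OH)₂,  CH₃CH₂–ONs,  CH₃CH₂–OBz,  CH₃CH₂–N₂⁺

With the same alkyl group throughout, only the leaving group differentiates the rates.
Rank by basicity of the departing species: weakest base leaves most easily.
CH₃CH₂–N₂⁺ loses N₂: no meaningful conjugate acid; N₂ departs as an exceptionally stable neutral molecule
CH₃CH₂–ONs loses ONs⁻: pKₐ(p-O₂NC₆H₄SO₃H) ≈ -3.5
CH₃CH₂–ONO₂ loses NO₃⁻: pKₐ(HNO₃) ≈ -1.3
CH₃CH₂–OPO(OH)₂ loses H₂PO₄⁻: pKₐ(H₃PO₄) ≈ 2.1
CH₃CH₂–OBz loses PhCOO⁻: pKₐ(C₆H₅COOH) ≈ 4.2
CH₃CH₂–CN loses CN⁻: pKₐ(HCN) ≈ 9.2

CH₃CH₂–N₂⁺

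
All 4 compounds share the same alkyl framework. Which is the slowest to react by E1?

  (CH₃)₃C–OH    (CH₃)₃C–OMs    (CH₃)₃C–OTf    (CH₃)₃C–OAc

(CH₃)₃C–OH

Identical carbon frameworks mean the comparison reduces to leaving-group quality.
Rank by basicity of the departing species: weakest base leaves most easily.
(CH₃)₃C–OTf loses OTf⁻: pKₐ(CF₃SO₃H (triflic acid)) ≈ -14
(CH₃)₃C–OMs loses OMs⁻: pKₐ(CH₃SO₃H (MsOH)) ≈ -1.9
(CH₃)₃C–OAc loses AcO⁻: pKₐ(CH₃COOH) ≈ 4.8
(CH₃)₃C–OH loses OH⁻: pKₐ(H₂O) ≈ 15.7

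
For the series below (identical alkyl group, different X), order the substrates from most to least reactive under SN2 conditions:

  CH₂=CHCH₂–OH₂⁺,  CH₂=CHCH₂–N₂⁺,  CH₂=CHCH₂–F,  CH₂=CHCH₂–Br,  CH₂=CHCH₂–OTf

CH₂=CHCH₂–N₂⁺ > CH₂=CHCH₂–OTf > CH₂=CHCH₂–Br > CH₂=CHCH₂–OH₂⁺ > CH₂=CHCH₂–F

Same R in every case — rank the leaving groups.
The more stable X⁻ (or X) is on its own — i.e. the weaker a base it is — the better a leaving group it makes.
CH₂=CHCH₂–N₂⁺ loses N₂: no meaningful conjugate acid; N₂ departs as an exceptionally stable neutral molecule
CH₂=CHCH₂–OTf loses OTf⁻: pKₐ(CF₃SO₃H (triflic acid)) ≈ -14
CH₂=CHCH₂–Br loses Br⁻: pKₐ(HBr) ≈ -9
CH₂=CHCH₂–OH₂⁺ loses H₂O: pKₐ(H₃O⁺) ≈ -1.7
CH₂=CHCH₂–F loses F⁻: pKₐ(HF) ≈ 3.2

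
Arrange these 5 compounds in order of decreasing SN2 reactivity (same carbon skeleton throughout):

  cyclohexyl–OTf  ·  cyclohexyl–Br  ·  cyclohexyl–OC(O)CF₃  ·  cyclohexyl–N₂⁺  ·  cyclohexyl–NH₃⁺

cyclohexyl–N₂⁺ > cyclohexyl–OTf > cyclohexyl–Br > cyclohexyl–OC(O)CF₃ > cyclohexyl–NH₃⁺

The skeletons are identical, so relative rate is governed entirely by leaving-group ability.
The more stable X⁻ (or X) is on its own — i.e. the weaker a base it is — the better a leaving group it makes.
cyclohexyl–N₂⁺ loses N₂: no meaningful conjugate acid; N₂ departs as an exceptionally stable neutral molecule
cyclohexyl–OTf loses OTf⁻: pKₐ(CF₃SO₃H (triflic acid)) ≈ -14
cyclohexyl–Br loses Br⁻: pKₐ(HBr) ≈ -9
cyclohexyl–OC(O)CF₃ loses CF₃COO⁻: pKₐ(CF₃COOH) ≈ 0.2
cyclohexyl–NH₃⁺ loses NH₃: pKₐ(NH₄⁺) ≈ 9.2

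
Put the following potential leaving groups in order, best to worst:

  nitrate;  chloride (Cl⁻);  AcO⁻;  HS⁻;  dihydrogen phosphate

chloride (Cl⁻): pKₐ(HCl) ≈ -7
nitrate: pKₐ(HNO₃) ≈ -1.3 — resonance-delocalised over three oxygens
dihydrogen phosphate: pKₐ(H₃PO₄) ≈ 2.1 — moderate base; biological leaving group after further activation
AcO⁻: pKₐ(CH₃COOH) ≈ 4.8 — resonance-stabilised but still a weak base
HS⁻: pKₐ(H₂S) ≈ 7 — larger and more polarisable than the oxygen analogue

chloride (Cl⁻) > nitrate > dihydrogen phosphate > AcO⁻ > HS⁻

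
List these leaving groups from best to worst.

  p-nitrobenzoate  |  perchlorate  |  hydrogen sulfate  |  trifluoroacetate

perchlorate > hydrogen sulfate > trifluoroacetate > p-nitrobenzoate

Rank by basicity of the departing species: weakest base leaves most easily.
perchlorate: pKₐ(HClO₄) ≈ -10
hydrogen sulfate: pKₐ(H₂SO₄) ≈ -3
trifluoroacetate: pKₐ(CF₃COOH) ≈ 0.2
p-nitrobenzoate: pKₐ(p-nitrobenzoic acid) ≈ 3.4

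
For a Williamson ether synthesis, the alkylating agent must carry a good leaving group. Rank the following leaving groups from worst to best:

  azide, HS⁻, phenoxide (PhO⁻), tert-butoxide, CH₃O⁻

tert-butoxide < CH₃O⁻ < phenoxide (PhO⁻) < HS⁻ < azide

azide: pKₐ(HN₃) ≈ 4.7
HS⁻: pKₐ(H₂S) ≈ 7
phenoxide (PhO⁻): pKₐ(C₆H₅OH (phenol)) ≈ 10
CH₃O⁻: pKₐ(CH₃OH) ≈ 15.5
tert-butoxide: pKₐ(t-BuOH) ≈ 18
Reversing gives the worst-to-best order requested.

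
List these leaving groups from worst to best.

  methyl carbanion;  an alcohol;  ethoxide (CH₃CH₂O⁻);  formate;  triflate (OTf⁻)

triflate (OTf⁻): pKₐ(CF₃SO₃H (triflic acid)) ≈ -14
an alcohol: pKₐ(R'OH₂⁺) ≈ -2.4
formate: pKₐ(HCOOH) ≈ 3.8
ethoxide (CH₃CH₂O⁻): pKₐ(CH₃CH₂OH) ≈ 16 — strong base; alkoxides do not leave unassisted
methyl carbanion: pKₐ(CH₄) ≈ 48
Reversing gives the worst-to-best order requested.

methyl carbanion < ethoxide (CH₃CH₂O⁻) < formate < an alcohol < triflate (OTf⁻)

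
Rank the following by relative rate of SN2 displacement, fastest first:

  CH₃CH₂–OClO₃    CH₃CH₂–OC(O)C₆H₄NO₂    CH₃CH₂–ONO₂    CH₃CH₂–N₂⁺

CH₃CH₂–N₂⁺ > CH₃CH₂–OClO₃ > CH₃CH₂–ONO₂ > CH₃CH₂–OC(O)C₆H₄NO₂

With the same alkyl group throughout, only the leaving group differentiates the rates.
Leaving-group ability tracks the stability of the departed species; conjugate-acid pKₐ is the usual yardstick (lower pKₐ → better LG).
CH₃CH₂–N₂⁺ loses N₂: no meaningful conjugate acid; N₂ departs as an exceptionally stable neutral molecule
CH₃CH₂–OClO₃ loses ClO₄⁻: pKₐ(HClO₄) ≈ -10
CH₃CH₂–ONO₂ loses NO₃⁻: pKₐ(HNO₃) ≈ -1.3
CH₃CH₂–OC(O)C₆H₄NO₂ loses p-O₂N–C₆H₄–COO⁻: pKₐ(p-nitrobenzoic acid) ≈ 3.4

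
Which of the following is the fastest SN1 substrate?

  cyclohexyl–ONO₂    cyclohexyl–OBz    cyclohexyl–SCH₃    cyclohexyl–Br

cyclohexyl–Br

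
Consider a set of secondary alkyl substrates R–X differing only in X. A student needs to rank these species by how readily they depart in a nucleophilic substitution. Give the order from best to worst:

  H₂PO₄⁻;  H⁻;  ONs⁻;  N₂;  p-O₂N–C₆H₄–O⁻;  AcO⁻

N₂ > ONs⁻ > H₂PO₄⁻ > AcO⁻ > p-O₂N–C₆H₄–O⁻ > H⁻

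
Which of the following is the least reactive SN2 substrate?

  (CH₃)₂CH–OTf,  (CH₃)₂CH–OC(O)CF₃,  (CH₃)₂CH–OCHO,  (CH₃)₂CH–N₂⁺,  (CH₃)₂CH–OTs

The skeletons are identical, so relative rate is governed entirely by leaving-group ability.
The more stable X⁻ (or X) is on its own — i.e. the weaker a base it is — the better a leaving group it makes.
(CH₃)₂CH–N₂⁺ loses N₂: no meaningful conjugate acid; N₂ departs as an exceptionally stable neutral molecule
(CH₃)₂CH–OTf loses OTf⁻: pKₐ(CF₃SO₃H (triflic acid)) ≈ -14
(CH₃)₂CH–OTs loses OTs⁻: pKₐ(p-CH₃C₆H₄SO₃H (TsOH)) ≈ -2.8
(CH₃)₂CH–OC(O)CF₃ loses CF₃COO⁻: pKₐ(CF₃COOH) ≈ 0.2
(CH₃)₂CH–OCHO loses HCOO⁻: pKₐ(HCOOH) ≈ 3.8

(CH₃)₂CH–OCHO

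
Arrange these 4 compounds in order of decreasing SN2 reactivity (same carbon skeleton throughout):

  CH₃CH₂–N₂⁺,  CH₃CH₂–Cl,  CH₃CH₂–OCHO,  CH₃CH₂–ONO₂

Identical carbon frameworks mean the comparison reduces to leaving-group quality.
Leaving-group ability tracks the stability of the departed species; conjugate-acid pKₐ is the usual yardstick (lower pKₐ → better LG).
CH₃CH₂–N₂⁺ loses N₂: no meaningful conjugate acid; N₂ departs as an exceptionally stable neutral molecule
CH₃CH₂–Cl loses Cl⁻: pKₐ(HCl) ≈ -7
CH₃CH₂–ONO₂ loses NO₃⁻: pKₐ(HNO₃) ≈ -1.3
CH₃CH₂–OCHO loses HCOO⁻: pKₐ(HCOOH) ≈ 3.8

CH₃CH₂–N₂⁺ > CH₃CH₂–Cl > CH₃CH₂–ONO₂ > CH₃CH₂–OCHO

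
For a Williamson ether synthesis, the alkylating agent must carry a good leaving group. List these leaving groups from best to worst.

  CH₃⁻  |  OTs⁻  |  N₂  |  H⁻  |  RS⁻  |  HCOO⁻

Rank by basicity of the departing species: weakest base leaves most easily.
N₂: no meaningful conjugate acid; N₂ departs as an exceptionally stable neutral molecule
OTs⁻: pKₐ(p-CH₃C₆H₄SO₃H (TsOH)) ≈ -2.8
HCOO⁻: pKₐ(HCOOH) ≈ 3.8
RS⁻: pKₐ(RSH (a thiol)) ≈ 10.5
H⁻: pKₐ(H₂) ≈ 36
CH₃⁻: pKₐ(CH₄) ≈ 48

N₂ > OTs⁻ > HCOO⁻ > RS⁻ > H⁻ > CH₃⁻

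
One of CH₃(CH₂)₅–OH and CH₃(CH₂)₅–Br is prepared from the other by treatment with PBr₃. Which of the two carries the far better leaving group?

From CH₃(CH₂)₅–OH the departing group would be OH⁻ (pKₐ(H₂O) ≈ 15.7). Strong base; essentially never leaves without prior activation.
From CH₃(CH₂)₅–Br the leaving group is Br⁻ (pKₐ(HBr) ≈ -9). Weak base; good leaving group.
Treatment with PBr₃ works by replacing the hydroxyl with bromide, making CH₃(CH₂)₅–Br enormously more reactive.

CH₃(CH₂)₅–Br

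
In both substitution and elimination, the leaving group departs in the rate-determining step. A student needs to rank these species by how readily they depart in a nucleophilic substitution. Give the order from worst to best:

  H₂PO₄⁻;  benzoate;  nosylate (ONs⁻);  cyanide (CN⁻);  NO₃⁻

The more stable X⁻ (or X) is on its own — i.e. the weaker a base it is — the better a leaving group it makes.
nosylate (ONs⁻): pKₐ(p-O₂NC₆H₄SO₃H) ≈ -3.5
NO₃⁻: pKₐ(HNO₃) ≈ -1.3 — resonance-delocalised over three oxygens
H₂PO₄⁻: pKₐ(H₃PO₄) ≈ 2.1 — moderate base; biological leaving group after further activation
benzoate: pKₐ(C₆H₅COOH) ≈ 4.2 — aryl carboxylate
cyanide (CN⁻): pKₐ(HCN) ≈ 9.2
Reversing gives the worst-to-best order requested.

cyanide (CN⁻) < benzoate < H₂PO₄⁻ < NO₃⁻ < nosylate (ONs⁻)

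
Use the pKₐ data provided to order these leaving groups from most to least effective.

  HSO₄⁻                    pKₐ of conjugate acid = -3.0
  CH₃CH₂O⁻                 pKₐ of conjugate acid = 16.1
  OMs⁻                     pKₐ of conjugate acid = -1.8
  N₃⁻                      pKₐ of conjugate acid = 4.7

HSO₄⁻ > OMs⁻ > N₃⁻ > CH₃CH₂O⁻

Lower conjugate-acid pKₐ ⇒ weaker base ⇒ better leaving group.
Sorting by the given values: HSO₄⁻ (-3.0), OMs⁻ (-1.8), N₃⁻ (4.7), CH₃CH₂O⁻ (16.1).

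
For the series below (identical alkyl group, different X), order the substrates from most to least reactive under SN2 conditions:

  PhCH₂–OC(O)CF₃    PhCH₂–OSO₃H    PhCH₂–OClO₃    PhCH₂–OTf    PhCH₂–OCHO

PhCH₂–OTf > PhCH₂–OClO₃ > PhCH₂–OSO₃H > PhCH₂–OC(O)CF₃ > PhCH₂–OCHO

With the same alkyl group throughout, only the leaving group differentiates the rates.
The more stable X⁻ (or X) is on its own — i.e. the weaker a base it is — the better a leaving group it makes.
PhCH₂–OTf loses OTf⁻: pKₐ(CF₃SO₃H (triflic acid)) ≈ -14
PhCH₂–OClO₃ loses ClO₄⁻: pKₐ(HClO₄) ≈ -10
PhCH₂–OSO₃H loses HSO₄⁻: pKₐ(H₂SO₄) ≈ -3
PhCH₂–OC(O)CF₃ loses CF₃COO⁻: pKₐ(CF₃COOH) ≈ 0.2
PhCH₂–OCHO loses HCOO⁻: pKₐ(HCOOH) ≈ 3.8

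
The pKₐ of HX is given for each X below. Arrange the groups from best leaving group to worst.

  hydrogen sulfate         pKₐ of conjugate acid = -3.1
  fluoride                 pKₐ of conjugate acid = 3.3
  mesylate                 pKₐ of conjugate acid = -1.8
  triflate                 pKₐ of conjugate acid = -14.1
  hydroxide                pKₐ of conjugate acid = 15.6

triflate > hydrogen sulfate > mesylate > fluoride > hydroxide

Lower conjugate-acid pKₐ ⇒ weaker base ⇒ better leaving group.
Sorting by the given values: triflate (-14.1), hydrogen sulfate (-3.1), mesylate (-1.8), fluoride (3.3), hydroxide (15.6).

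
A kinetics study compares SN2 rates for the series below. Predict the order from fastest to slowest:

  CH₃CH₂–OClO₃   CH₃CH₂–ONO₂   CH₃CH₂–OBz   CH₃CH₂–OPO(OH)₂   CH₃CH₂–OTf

Same R in every case — rank the leaving groups.
Rank by basicity of the departing species: weakest base leaves most easily.
CH₃CH₂–OTf loses OTf⁻: pKₐ(CF₃SO₃H (triflic acid)) ≈ -14
CH₃CH₂–OClO₃ loses ClO₄⁻: pKₐ(HClO₄) ≈ -10
CH₃CH₂–ONO₂ loses NO₃⁻: pKₐ(HNO₃) ≈ -1.3
CH₃CH₂–OPO(OH)₂ loses H₂PO₄⁻: pKₐ(H₃PO₄) ≈ 2.1
CH₃CH₂–OBz loses PhCOO⁻: pKₐ(C₆H₅COOH) ≈ 4.2

CH₃CH₂–OTf > CH₃CH₂–OClO₃ > CH₃CH₂–ONO₂ > CH₃CH₂–OPO(OH)₂ > CH₃CH₂–OBz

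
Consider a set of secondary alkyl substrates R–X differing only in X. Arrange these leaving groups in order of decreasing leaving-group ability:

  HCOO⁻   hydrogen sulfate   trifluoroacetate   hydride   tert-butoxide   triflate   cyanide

triflate > hydrogen sulfate > trifluoroacetate > HCOO⁻ > cyanide > tert-butoxide > hydride

Rank by basicity of the departing species: weakest base leaves most easily.
triflate: pKₐ(CF₃SO₃H (triflic acid)) ≈ -14
hydrogen sulfate: pKₐ(H₂SO₄) ≈ -3
trifluoroacetate: pKₐ(CF₃COOH) ≈ 0.2
HCOO⁻: pKₐ(HCOOH) ≈ 3.8
cyanide: pKₐ(HCN) ≈ 9.2
tert-butoxide: pKₐ(t-BuOH) ≈ 18
hydride: pKₐ(H₂) ≈ 36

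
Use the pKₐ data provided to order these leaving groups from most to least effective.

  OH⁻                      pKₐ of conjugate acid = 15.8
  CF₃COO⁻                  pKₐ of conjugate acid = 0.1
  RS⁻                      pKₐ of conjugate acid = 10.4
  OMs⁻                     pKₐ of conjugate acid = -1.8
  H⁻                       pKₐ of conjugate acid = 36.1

OMs⁻ > CF₃COO⁻ > RS⁻ > OH⁻ > H⁻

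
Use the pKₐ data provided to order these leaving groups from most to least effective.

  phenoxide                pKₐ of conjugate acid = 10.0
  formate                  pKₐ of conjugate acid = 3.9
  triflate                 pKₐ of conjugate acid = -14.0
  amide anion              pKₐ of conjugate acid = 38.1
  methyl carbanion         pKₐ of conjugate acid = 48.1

Lower conjugate-acid pKₐ ⇒ weaker base ⇒ better leaving group.
Sorting by the given values: triflate (-14.0), formate (3.9), phenoxide (10.0), amide anion (38.1), methyl carbanion (48.1).

triflate > formate > phenoxide > amide anion > methyl carbanion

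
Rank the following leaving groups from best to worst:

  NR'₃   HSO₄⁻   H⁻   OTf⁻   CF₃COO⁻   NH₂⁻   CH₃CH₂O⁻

Leaving-group ability tracks the stability of the departed species; conjugate-acid pKₐ is the usual yardstick (lower pKₐ → better LG).
OTf⁻: pKₐ(CF₃SO₃H (triflic acid)) ≈ -14 — charge spread over three oxygens and a CF₃ group; the premier leaving group in synthesis
HSO₄⁻: pKₐ(H₂SO₄) ≈ -3 — conjugate base of a strong mineral acid
CF₃COO⁻: pKₐ(CF₃COOH) ≈ 0.2
NR'₃: pKₐ(R'₃NH⁺) ≈ 10.7 — neutral but still a fairly strong base; Hofmann-elimination LG
CH₃CH₂O⁻: pKₐ(CH₃CH₂OH) ≈ 16 — strong base; alkoxides do not leave unassisted
H⁻: pKₐ(H₂) ≈ 36
NH₂⁻: pKₐ(NH₃) ≈ 38

OTf⁻ > HSO₄⁻ > CF₃COO⁻ > NR'₃ > CH₃CH₂O⁻ > H⁻ > NH₂⁻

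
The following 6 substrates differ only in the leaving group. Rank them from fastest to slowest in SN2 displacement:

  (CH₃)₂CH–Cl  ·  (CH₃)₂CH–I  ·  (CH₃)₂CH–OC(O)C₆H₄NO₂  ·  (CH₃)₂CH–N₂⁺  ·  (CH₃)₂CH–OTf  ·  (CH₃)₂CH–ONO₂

(CH₃)₂CH–N₂⁺ > (CH₃)₂CH–OTf > (CH₃)₂CH–I > (CH₃)₂CH–Cl > (CH₃)₂CH–ONO₂ > (CH₃)₂CH–OC(O)C₆H₄NO₂

Same R in every case — rank the leaving groups.
A good leaving group is a weak base: the lower the pKₐ of its conjugate acid, the more readily it departs.
(CH₃)₂CH–N₂⁺ loses N₂: no meaningful conjugate acid; N₂ departs as an exceptionally stable neutral molecule
(CH₃)₂CH–OTf loses OTf⁻: pKₐ(CF₃SO₃H (triflic acid)) ≈ -14
(CH₃)₂CH–I loses I⁻: pKₐ(HI) ≈ -10
(CH₃)₂CH–Cl loses Cl⁻: pKₐ(HCl) ≈ -7
(CH₃)₂CH–ONO₂ loses NO₃⁻: pKₐ(HNO₃) ≈ -1.3
(CH₃)₂CH–OC(O)C₆H₄NO₂ loses p-O₂N–C₆H₄–COO⁻: pKₐ(p-nitrobenzoic acid) ≈ 3.4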